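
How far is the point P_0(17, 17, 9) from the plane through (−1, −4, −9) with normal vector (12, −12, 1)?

The plane has equation n·(r − (−1, −4, −9)) = 0, i.e. n·r = 27.
Then n·(17, 17, 9) − 27 = −18.
|n| = √(144 + 144 + 1) = 17, so the distance is |-18|/17 = 18/17.

18/17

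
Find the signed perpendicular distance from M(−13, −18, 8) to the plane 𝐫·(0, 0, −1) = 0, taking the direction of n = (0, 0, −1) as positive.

n·M − 0 = -8.
|n| = 1, so the signed distance is -8/1 = -8.

-8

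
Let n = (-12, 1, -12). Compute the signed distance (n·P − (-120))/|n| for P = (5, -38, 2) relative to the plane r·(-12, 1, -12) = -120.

n·P − (-120) = -2.
|n| = 17, so the signed distance is -2/17.

-2/17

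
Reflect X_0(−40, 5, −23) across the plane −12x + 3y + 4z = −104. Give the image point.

n = (−12, 3, 4), |n|² = 169, n·X_0 − (-104) = 507, so t = 507/169 = 3.
Foot F = X_0 − 3·n = (−4, −4, −35); the reflection is 2F − X_0 = (32, −13, −47).

(32, -13, -47)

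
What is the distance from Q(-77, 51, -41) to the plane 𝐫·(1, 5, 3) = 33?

22/√35

Normal vector n = (1, 5, 3), and n·(-77, 51, -41) - 33 = 22.
|n| = √(1 + 25 + 9) = √35, so the distance is |22|/√35 = 22√35/35.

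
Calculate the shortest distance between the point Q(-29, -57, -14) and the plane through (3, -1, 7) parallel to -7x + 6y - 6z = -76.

Parallel planes share the normal n = (-7, 6, -6); since (3, -1, 7) lies on the plane, its equation is -7x + 6y - 6z = -69.
n = (-7, 6, -6); n·P − (-69) = 14; |n| = 11; distance = 14/11.

14/11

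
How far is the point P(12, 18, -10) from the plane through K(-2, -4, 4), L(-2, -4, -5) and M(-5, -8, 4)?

2

KL = (0, 0, -9) and KM = (-3, -4, 0), so a normal is n = KL × KM = (-36, 27, 0).
Then n·(12, 18, -10) - (-36) = 90.
|n| = √(1296 + 729 + 0) = 45, so the distance is |90|/45 = 2.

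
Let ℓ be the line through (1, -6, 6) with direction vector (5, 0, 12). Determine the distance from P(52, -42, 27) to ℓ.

Direction vector d = (5, 0, 12).
AP = (51, -36, 21); AP·d = 507, |AP|² = 4338, |d|² = 169.
distance² = |AP|² − (AP·d)²/|d|² = 4338 − 257049/169 = 2817, so the distance is 3√313.

3√313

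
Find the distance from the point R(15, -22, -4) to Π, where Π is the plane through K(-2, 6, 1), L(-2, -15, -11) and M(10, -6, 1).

1

KL = (0, -21, -12) and KM = (12, -12, 0), so a normal is n = KL × KM = (-144, -144, 252).
Then n·(15, -22, -4) - (-324) = 324.
|n| = √(20736 + 20736 + 63504) = 324, so the distance is |324|/324 = 1.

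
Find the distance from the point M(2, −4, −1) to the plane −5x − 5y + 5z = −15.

4/√3

n = (−5, −5, 5); n·P − (-15) = 20; |n| = 5√3; distance = 20/(5√3) = 4/√3.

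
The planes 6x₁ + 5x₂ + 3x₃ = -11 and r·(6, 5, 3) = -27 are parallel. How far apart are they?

Both planes have normal n = (6, 5, 3), |n| = √70. Any point on the first plane is at distance |(-27) − (-11)|/|n| = 16/√70 from the second.

16/√70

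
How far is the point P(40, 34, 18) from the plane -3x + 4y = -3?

n = (-3, 4, 0); n·P − (-3) = 19; |n| = 5; distance = 19/5.

19/5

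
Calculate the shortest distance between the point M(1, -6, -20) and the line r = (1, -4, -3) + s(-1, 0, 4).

√21

Direction vector d = (-1, 0, 4).
AP = (0, -2, -17); AP·d = -68, |AP|² = 293, |d|² = 17.
distance² = |AP|² − (AP·d)²/|d|² = 293 − 4624/17 = 21, so the distance is √21.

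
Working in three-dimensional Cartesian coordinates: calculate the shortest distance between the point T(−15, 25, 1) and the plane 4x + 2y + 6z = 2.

3√14/14

Normal vector n = (4, 2, 6), and n·(−15, 25, 1) − 2 = −6.
|n| = √(16 + 4 + 36) = 2√14, so the distance is |-6|/(2√14) = 3√14/14.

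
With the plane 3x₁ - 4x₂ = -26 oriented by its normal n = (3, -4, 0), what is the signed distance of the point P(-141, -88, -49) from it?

n·P − (-26) = -45.
|n| = 5, so the signed distance is -45/5 = -9.

-9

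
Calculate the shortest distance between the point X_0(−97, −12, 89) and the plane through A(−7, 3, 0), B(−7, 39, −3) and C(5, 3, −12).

AB = (0, 36, −3) and AC = (12, 0, −12), so a normal is n = AB × AC = (−432, −36, −432).
d = |(-432)·(-97) + (-36)·(-12) + (-432)·89 − 2916| / √(186624 + 1296 + 186624) = |972| / 612 = 27/17.

27/17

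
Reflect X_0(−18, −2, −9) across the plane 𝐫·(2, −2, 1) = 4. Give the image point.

(2, -22, 1)

With n = (2, −2, 1), the signed offset is (n·X_0 − 4)/|n|² = -45/9 = -5.
X_0' = X_0 − 2t·n = (−18, −2, −9) − (-10)·(2, −2, 1) = (2, −22, 1).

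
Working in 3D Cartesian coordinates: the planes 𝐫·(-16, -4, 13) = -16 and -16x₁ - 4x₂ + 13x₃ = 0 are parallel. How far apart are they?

Both planes have normal n = (-16, -4, 13), |n| = 21. Any point on the first plane is at distance |0 − (-16)|/|n| = 16/21 from the second.

16/21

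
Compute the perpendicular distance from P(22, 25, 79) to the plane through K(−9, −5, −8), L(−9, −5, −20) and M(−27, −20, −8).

25/√61

KL = (0, 0, −12) and KM = (−18, −15, 0), so a normal is n = KL × KM = (−180, 216, 0).
Then n·(22, 25, 79) − 540 = 900.
|n| = √(32400 + 46656 + 0) = 36√61, so the distance is |900|/(36√61) = 25√61/61.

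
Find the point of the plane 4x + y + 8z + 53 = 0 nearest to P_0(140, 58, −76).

(1232/9, 515/9, -740/9)

n = (4, 1, 8), |n|² = 81, and n·P_0 − (-53) = 63.
t = 63/81 = 7/9, so the foot is P_0 − t·n = (140, 58, −76) − (7/9)·(4, 1, 8) = (1232/9, 515/9, −740/9).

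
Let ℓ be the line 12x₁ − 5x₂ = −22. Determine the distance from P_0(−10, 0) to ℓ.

98/13

The normal to the line is n = (12, −5) with |n| = 13.
|n·P_0 − (-22)| = |-120 − (-22)| = 98, so the distance is 98/13.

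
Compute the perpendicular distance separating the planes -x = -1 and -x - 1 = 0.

2

Both planes have normal n = (-1, 0, 0), |n| = 1. Any point on the first plane is at distance |1 − (-1)|/|n| = 2/1 = 2 from the second.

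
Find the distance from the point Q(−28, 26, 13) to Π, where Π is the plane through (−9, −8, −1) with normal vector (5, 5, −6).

9/√86

The plane has equation n·(r − (−9, −8, −1)) = 0, i.e. n·r = -79.
Then n·(−28, 26, 13) − (−79) = −9.
|n| = √(25 + 25 + 36) = √86, so the distance is |-9|/√86 = 9/√86.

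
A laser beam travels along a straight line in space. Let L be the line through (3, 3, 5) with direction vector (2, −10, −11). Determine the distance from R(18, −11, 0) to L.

√221

Direction vector d = (2, −10, −11).
AP = (15, −14, −5), and AP × d = (104, 155, −122).
|AP × d|² = 49725 and |d|² = 225, so the distance is √(49725/225) = √221.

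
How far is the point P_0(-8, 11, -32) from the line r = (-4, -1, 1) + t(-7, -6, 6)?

Direction vector d = (-7, -6, 6).
AP = (-4, 12, -33), and AP × d = (-126, 255, 108).
|AP × d|² = 92565 and |d|² = 121, so the distance is √(92565/121) = √765 = 3√85.

3√85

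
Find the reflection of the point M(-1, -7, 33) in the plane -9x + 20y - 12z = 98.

(-19, 33, 9)

n = (-9, 20, -12), |n|² = 625, n·M − 98 = -625, so t = -625/625 = -1.
Foot F = M − (-1)·n = (-10, 13, 21); the reflection is 2F − M = (-19, 33, 9).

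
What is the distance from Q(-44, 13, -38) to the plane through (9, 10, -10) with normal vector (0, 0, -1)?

28

The plane has equation n·(r − (9, 10, -10)) = 0, i.e. n·r = 10.
Then n·(-44, 13, -38) - 10 = 28.
|n| = √(0 + 0 + 1) = 1, so the distance is |28|/1 = 28.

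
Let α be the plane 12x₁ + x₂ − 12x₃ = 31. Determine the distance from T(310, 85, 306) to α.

6

d = |12·310 + 1·85 + (-12)·306 − 31| / √(144 + 1 + 144) = |102| / 17 = 6.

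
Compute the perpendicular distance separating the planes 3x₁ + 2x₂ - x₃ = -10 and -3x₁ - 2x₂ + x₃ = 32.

22/√14

Divide the second equation by -1 to match normals: 3x₁ + 2x₂ - x₃ = -32.
Both planes have normal n = (3, 2, -1), |n| = √14. Any point on the first plane is at distance |(-32) − (-10)|/|n| = 22/√14 = 11√14/7 from the second.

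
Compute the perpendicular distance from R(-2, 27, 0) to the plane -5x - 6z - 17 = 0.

Normal vector n = (-5, 0, -6), and n·(-2, 27, 0) - 17 = -7.
|n| = √(25 + 0 + 36) = √61, so the distance is |-7|/√61 = 7/√61.

7/√61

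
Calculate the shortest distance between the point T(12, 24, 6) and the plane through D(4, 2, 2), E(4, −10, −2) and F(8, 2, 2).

DE = (0, −12, −4) and DF = (4, 0, 0), so a normal is n = DE × DF = (0, −16, 48).
d = |(-16)·24 + 48·6 − 64| / √(0 + 256 + 2304) = |-160| / (16√10) = √10.

√10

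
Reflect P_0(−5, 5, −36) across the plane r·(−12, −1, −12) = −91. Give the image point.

(43, 9, 12)

n = (−12, −1, −12), |n|² = 289, n·P_0 − (-91) = 578, so t = 578/289 = 2.
Foot F = P_0 − 2·n = (19, 7, −12); the reflection is 2F − P_0 = (43, 9, 12).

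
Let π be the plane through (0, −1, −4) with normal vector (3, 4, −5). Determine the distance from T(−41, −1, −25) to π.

The plane has equation n·(r − (0, −1, −4)) = 0, i.e. n·r = 16.
Then n·(−41, −1, −25) − 16 = −18.
|n| = √(9 + 16 + 25) = 5√2, so the distance is |-18|/(5√2) = 9√2/5.

9√2/5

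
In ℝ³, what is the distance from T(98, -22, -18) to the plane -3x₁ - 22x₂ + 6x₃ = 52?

Normal vector n = (-3, -22, 6), and n·(98, -22, -18) - 52 = 30.
|n| = √(9 + 484 + 36) = 23, so the distance is |30|/23 = 30/23.

30/23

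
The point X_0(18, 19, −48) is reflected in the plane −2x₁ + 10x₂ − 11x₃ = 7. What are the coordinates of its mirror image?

n = (−2, 10, −11), |n|² = 225, n·X_0 − 7 = 675, so t = 675/225 = 3.
Foot F = X_0 − 3·n = (24, −11, −15); the reflection is 2F − X_0 = (30, −41, 18).

(30, -41, 18)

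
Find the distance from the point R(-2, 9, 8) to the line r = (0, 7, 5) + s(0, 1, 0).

√13

Direction vector d = (0, 1, 0).
AP = (-2, 2, 3); AP·d = 2, |AP|² = 17, |d|² = 1.
distance² = |AP|² − (AP·d)²/|d|² = 17 − 4/1 = 13, so the distance is √13.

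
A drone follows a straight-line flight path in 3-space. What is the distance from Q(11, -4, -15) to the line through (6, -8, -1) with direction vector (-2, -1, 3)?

Direction vector d = (-2, -1, 3).
AP = (5, 4, -14), and AP × d = (-2, 13, 3).
|AP × d|² = 182 and |d|² = 14, so the distance is √(182/14) = √13.

√13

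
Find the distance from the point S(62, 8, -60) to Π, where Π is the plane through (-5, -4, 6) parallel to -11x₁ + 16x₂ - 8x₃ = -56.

17/21

Parallel planes share the normal n = (-11, 16, -8); since (-5, -4, 6) lies on the plane, its equation is -11x₁ + 16x₂ - 8x₃ = -57.
Then n·(62, 8, -60) - (-57) = -17.
|n| = √(121 + 256 + 64) = 21, so the distance is |-17|/21 = 17/21.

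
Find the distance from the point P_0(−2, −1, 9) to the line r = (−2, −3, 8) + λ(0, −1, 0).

1

Direction vector d = (0, −1, 0).
AP = (0, 2, 1), and AP × d = (1, 0, 0).
|AP × d|² = 1 and |d|² = 1, so the distance is √1 = 1.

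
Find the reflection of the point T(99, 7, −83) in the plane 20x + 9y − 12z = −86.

(-101, -83, 37)

With n = (20, 9, −12), the signed offset is (n·T − (-86))/|n|² = 3125/625 = 5.
T' = T − 2t·n = (99, 7, −83) − 10·(20, 9, −12) = (−101, −83, 37).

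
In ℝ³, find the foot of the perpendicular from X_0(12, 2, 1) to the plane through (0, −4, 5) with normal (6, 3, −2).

(0, -4, 5)

The perpendicular from X_0 has direction n = (6, 3, −2): r = (12, 2, 1) + t(6, 3, −2).
Substitute into the plane: n·(X_0 + tn) = -22 gives 76 + 49t = -22, so t = -2.
Foot = (12, 2, 1) + (-2)·(6, 3, −2) = (0, −4, 5).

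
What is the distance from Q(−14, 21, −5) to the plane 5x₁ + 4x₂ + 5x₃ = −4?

Normal vector n = (5, 4, 5), and n·(−14, 21, −5) − (−4) = −7.
|n| = √(25 + 16 + 25) = √66, so the distance is |-7|/√66 = 7√66/66.

7/√66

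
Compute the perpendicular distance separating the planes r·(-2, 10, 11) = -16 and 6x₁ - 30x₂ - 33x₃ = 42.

2/15

Divide the second equation by -3 to match normals: -2x₁ + 10x₂ + 11x₃ = -14.
With common normal n = (-2, 10, 11) (|n| = 15), the distance is |(-16) − (-14)|/|n| = 2/15.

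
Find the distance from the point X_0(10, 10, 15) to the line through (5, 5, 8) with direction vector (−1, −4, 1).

Direction vector d = (−1, −4, 1).
AP = (5, 5, 7), and AP × d = (33, −12, −15).
|AP × d|² = 1458 and |d|² = 18, so the distance is √(1458/18) = √81 = 9.

9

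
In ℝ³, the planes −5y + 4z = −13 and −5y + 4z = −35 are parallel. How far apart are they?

22/√41

With common normal n = (0, −5, 4) (|n| = √41), the distance is |(-13) − (-35)|/|n| = 22/√41 = 22√41/41.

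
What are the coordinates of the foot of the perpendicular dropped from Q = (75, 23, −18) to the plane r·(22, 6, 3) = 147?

n = (22, 6, 3), |n|² = 529, and n·Q − 147 = 1587.
t = 1587/529 = 3, so the foot is Q − t·n = (75, 23, −18) − 3·(22, 6, 3) = (9, 5, −27).

(9, 5, -27)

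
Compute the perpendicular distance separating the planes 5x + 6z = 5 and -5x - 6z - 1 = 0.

Divide the second equation by -1 to match normals: 5x + 6z = -1.
Both planes have normal n = (5, 0, 6), |n| = √61. Any point on the first plane is at distance |(-1) − 5|/|n| = 6/√61 = 6√61/61 from the second.

6√61/61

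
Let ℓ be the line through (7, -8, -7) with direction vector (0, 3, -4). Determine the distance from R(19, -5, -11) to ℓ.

12

Direction vector d = (0, 3, -4).
AP = (12, 3, -4), and AP × d = (0, 48, 36).
|AP × d|² = 3600 and |d|² = 25, so the distance is √(3600/25) = √144 = 12.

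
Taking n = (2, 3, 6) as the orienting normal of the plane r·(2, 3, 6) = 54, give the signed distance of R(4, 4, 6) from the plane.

2/7

n·R − 54 = 2.
|n| = 7, so the signed distance is 2/7.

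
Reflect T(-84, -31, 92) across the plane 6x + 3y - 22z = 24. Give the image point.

(-24, -1, -128)

n = (6, 3, -22), |n|² = 529, n·T − 24 = -2645, so t = -2645/529 = -5.
Foot F = T − (-5)·n = (-54, -16, -18); the reflection is 2F − T = (-24, -1, -128).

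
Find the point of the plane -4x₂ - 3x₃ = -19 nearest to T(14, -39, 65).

(14, -211/5, 313/5)

The perpendicular from T has direction n = (0, -4, -3): r = (14, -39, 65) + t(0, -4, -3).
Substitute into the plane: n·(T + tn) = -19 gives -39 + 25t = -19, so t = 4/5.
Foot = (14, -39, 65) + (4/5)·(0, -4, -3) = (14, -211/5, 313/5).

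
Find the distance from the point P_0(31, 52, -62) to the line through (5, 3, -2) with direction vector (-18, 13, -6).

Direction vector d = (-18, 13, -6).
AP = (26, 49, -60); AP·d = 529, |AP|² = 6677, |d|² = 529.
distance² = |AP|² − (AP·d)²/|d|² = 6677 − 279841/529 = 6148, so the distance is 2√1537.

2√1537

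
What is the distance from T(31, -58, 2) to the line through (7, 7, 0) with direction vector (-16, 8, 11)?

Direction vector d = (-16, 8, 11).
AP = (24, -65, 2), and AP × d = (-731, -296, -848).
|AP × d|² = 1341081 and |d|² = 441, so the distance is √(1341081/441) = √3041.

√3041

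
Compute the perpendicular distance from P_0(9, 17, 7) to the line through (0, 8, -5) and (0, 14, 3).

9

A direction vector is d = (0, 6, 8).
AP = (9, 9, 12); AP·d = 150, |AP|² = 306, |d|² = 100.
distance² = |AP|² − (AP·d)²/|d|² = 306 − 22500/100 = 81, so the distance is 9.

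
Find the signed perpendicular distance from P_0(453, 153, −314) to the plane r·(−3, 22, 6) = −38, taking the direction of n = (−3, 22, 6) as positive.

n·P_0 − (-38) = 161.
|n| = 23, so the signed distance is 161/23 = 7.

7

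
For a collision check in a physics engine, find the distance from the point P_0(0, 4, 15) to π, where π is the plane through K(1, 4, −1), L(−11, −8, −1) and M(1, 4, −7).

1/√2

KL = (−12, −12, 0) and KM = (0, 0, −6), so a normal is n = KL × KM = (72, −72, 0).
Then n·(0, 4, 15) − (−216) = −72.
|n| = √(5184 + 5184 + 0) = 72√2, so the distance is |-72|/(72√2) = √2/2.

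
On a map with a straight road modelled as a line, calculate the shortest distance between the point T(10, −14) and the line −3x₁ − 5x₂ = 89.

The normal to the line is n = (−3, −5) with |n| = √34.
|n·T − 89| = |40 − 89| = 49, so the distance is 49/√34 = 49√34/34.

49√34/34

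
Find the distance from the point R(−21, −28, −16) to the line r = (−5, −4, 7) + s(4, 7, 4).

√65

Direction vector d = (4, 7, 4).
AP = (−16, −24, −23), and AP × d = (65, −28, −16).
|AP × d|² = 5265 and |d|² = 81, so the distance is √(5265/81) = √65.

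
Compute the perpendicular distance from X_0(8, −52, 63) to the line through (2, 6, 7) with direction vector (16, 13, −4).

Direction vector d = (16, 13, −4).
AP = (6, −58, 56), and AP × d = (−496, 920, 1006).
|AP × d|² = 2104452 and |d|² = 441, so the distance is √(2104452/441) = √4772 = 2√1193.

2√1193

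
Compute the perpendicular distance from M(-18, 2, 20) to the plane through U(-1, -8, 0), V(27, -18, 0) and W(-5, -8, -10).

1

UV = (28, -10, 0) and UW = (-4, 0, -10), so a normal is n = UV × UW = (100, 280, -40).
Then n·(-18, 2, 20) - (-2340) = 300.
|n| = √(10000 + 78400 + 1600) = 300, so the distance is |300|/300 = 1.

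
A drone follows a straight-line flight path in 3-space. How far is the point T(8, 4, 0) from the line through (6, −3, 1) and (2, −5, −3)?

3√5

A direction vector is d = (−4, −2, −4).
AP = (2, 7, −1), and AP × d = (−30, 12, 24).
|AP × d|² = 1620 and |d|² = 36, so the distance is √(1620/36) = √45 = 3√5.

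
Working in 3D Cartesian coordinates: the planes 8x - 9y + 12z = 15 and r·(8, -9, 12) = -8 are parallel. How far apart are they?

With common normal n = (8, -9, 12) (|n| = 17), the distance is |15 − (-8)|/|n| = 23/17.

23/17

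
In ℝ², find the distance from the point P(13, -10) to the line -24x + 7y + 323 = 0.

59/25

d = |(-24)·13 + 7·(-10) − (-323)| / √(576 + 49) = |-59|/25 = 59/25.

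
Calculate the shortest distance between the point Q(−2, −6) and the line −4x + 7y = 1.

d = |(-4)·(-2) + 7·(-6) − 1| / √(16 + 49) = |-35|/√65 = 35/√65.

35/√65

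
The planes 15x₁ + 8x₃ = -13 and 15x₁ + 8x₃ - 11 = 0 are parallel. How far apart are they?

24/17

With common normal n = (15, 0, 8) (|n| = 17), the distance is |(-13) − 11|/|n| = 24/17.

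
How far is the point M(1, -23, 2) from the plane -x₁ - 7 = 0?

8

Normal vector n = (-1, 0, 0), and n·(1, -23, 2) - 7 = -8.
|n| = √(1 + 0 + 0) = 1, so the distance is |-8|/1 = 8.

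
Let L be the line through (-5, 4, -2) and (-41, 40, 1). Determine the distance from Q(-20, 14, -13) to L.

√157

A direction vector is d = (-36, 36, 3).
AP = (-15, 10, -11); AP·d = 867, |AP|² = 446, |d|² = 2601.
distance² = |AP|² − (AP·d)²/|d|² = 446 − 751689/2601 = 157, so the distance is √157.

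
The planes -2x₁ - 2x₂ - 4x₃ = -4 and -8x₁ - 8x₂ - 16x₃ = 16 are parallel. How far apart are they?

Divide the second equation by 4 to match normals: -2x₁ - 2x₂ - 4x₃ = 4.
Both planes have normal n = (-2, -2, -4), |n| = 2√6. Any point on the first plane is at distance |4 − (-4)|/|n| = 8/(2√6) = 2√6/3 from the second.

4/√6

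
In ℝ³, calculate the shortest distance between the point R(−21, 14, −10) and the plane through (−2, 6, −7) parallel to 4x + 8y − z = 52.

Parallel planes share the normal n = (4, 8, −1); since (−2, 6, −7) lies on the plane, its equation is 4x + 8y − z = 47.
n = (4, 8, −1); n·P − 47 = -9; |n| = 9; distance = 9/9 = 1.

1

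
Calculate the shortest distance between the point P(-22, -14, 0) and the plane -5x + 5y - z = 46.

Normal vector n = (-5, 5, -1), and n·(-22, -14, 0) - 46 = -6.
|n| = √(25 + 25 + 1) = √51, so the distance is |-6|/√51 = 2√51/17.

6/√51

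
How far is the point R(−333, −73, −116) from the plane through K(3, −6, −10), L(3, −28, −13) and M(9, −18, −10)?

KL = (0, −22, −3) and KM = (6, −12, 0), so a normal is n = KL × KM = (−36, −18, 132).
d = |(-36)·(-333) + (-18)·(-73) + 132·(-116) − (-1320)| / √(1296 + 324 + 17424) = |-690| / 138 = 5.

5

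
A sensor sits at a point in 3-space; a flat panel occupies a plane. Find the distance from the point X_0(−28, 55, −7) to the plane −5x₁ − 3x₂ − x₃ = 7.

Normal vector n = (−5, −3, −1), and n·(−28, 55, −7) − 7 = −25.
|n| = √(25 + 9 + 1) = √35, so the distance is |-25|/√35 = 5√35/7.

5√35/7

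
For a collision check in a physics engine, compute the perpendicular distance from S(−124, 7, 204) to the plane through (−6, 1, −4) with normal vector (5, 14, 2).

6

The plane has equation n·(r − (−6, 1, −4)) = 0, i.e. n·r = -24.
Then n·(−124, 7, 204) − (−24) = −90.
|n| = √(25 + 196 + 4) = 15, so the distance is |-90|/15 = 6.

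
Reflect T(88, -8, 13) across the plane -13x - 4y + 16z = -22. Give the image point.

n = (-13, -4, 16), |n|² = 441, n·T − (-22) = -882, so t = -882/441 = -2.
Foot F = T − (-2)·n = (62, -16, 45); the reflection is 2F − T = (36, -24, 77).

(36, -24, 77)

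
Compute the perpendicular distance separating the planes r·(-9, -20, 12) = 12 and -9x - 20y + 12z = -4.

16/25

Both planes have normal n = (-9, -20, 12), |n| = 25. Any point on the first plane is at distance |(-4) − 12|/|n| = 16/25 from the second.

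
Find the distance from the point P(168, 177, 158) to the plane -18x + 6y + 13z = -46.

Normal vector n = (-18, 6, 13), and n·(168, 177, 158) - (-46) = 138.
|n| = √(324 + 36 + 169) = 23, so the distance is |138|/23 = 6.

6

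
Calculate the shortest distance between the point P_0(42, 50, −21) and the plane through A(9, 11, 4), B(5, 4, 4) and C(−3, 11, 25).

25/9

AB = (−4, −7, 0) and AC = (−12, 0, 21), so a normal is n = AB × AC = (−147, 84, −84).
d = |(-147)·42 + 84·50 + (-84)·(-21) − (-735)| / √(21609 + 7056 + 7056) = |525| / 189 = 25/9.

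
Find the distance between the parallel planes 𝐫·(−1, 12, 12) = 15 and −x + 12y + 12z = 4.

With common normal n = (−1, 12, 12) (|n| = 17), the distance is |15 − 4|/|n| = 11/17.

11/17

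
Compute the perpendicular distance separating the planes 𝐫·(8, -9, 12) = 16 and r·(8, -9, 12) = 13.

3/17

Both planes have normal n = (8, -9, 12), |n| = 17. Any point on the first plane is at distance |13 − 16|/|n| = 3/17 from the second.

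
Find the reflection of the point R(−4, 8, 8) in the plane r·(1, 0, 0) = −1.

(2, 8, 8)

n = (1, 0, 0), |n|² = 1, n·R − (-1) = -3, so t = -3/1 = -3.
Foot F = R − (-3)·n = (−1, 8, 8); the reflection is 2F − R = (2, 8, 8).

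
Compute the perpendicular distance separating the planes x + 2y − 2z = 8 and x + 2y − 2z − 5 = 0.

1

With common normal n = (1, 2, −2) (|n| = 3), the distance is |8 − 5|/|n| = 3/3 = 1.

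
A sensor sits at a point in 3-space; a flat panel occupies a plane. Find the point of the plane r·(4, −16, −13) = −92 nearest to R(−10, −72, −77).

(-30, 8, -12)

n = (4, −16, −13), |n|² = 441, and n·R − (-92) = 2205.
t = 2205/441 = 5, so the foot is R − t·n = (−10, −72, −77) − 5·(4, −16, −13) = (−30, 8, −12).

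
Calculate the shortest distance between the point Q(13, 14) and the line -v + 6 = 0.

8

The normal to the line is n = (0, -1) with |n| = 1.
|n·Q − (-6)| = |-14 − (-6)| = 8, so the distance is 8/1 = 8.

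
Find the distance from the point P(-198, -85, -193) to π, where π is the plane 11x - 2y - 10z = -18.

Normal vector n = (11, -2, -10), and n·(-198, -85, -193) - (-18) = -60.
|n| = √(121 + 4 + 100) = 15, so the distance is |-60|/15 = 4.

4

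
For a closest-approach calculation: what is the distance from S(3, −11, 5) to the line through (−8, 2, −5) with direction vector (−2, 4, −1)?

Direction vector d = (−2, 4, −1).
AP = (11, −13, 10), and AP × d = (−27, −9, 18).
|AP × d|² = 1134 and |d|² = 21, so the distance is √(1134/21) = √54 = 3√6.

3√6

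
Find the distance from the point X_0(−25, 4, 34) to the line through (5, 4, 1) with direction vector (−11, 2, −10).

3√221

Direction vector d = (−11, 2, −10).
AP = (−30, 0, 33); AP·d = 0, |AP|² = 1989, |d|² = 225.
distance² = |AP|² − (AP·d)²/|d|² = 1989 − 0/225 = 1989, so the distance is 3√221.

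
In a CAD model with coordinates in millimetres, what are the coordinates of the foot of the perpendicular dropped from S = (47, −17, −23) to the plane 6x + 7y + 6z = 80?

(547/11, -152/11, -223/11)

The perpendicular from S has direction n = (6, 7, 6): r = (47, −17, −23) + λ(6, 7, 6).
Substitute into the plane: n·(S + λn) = 80 gives 25 + 121λ = 80, so λ = 5/11.
Foot = (47, −17, −23) + (5/11)·(6, 7, 6) = (547/11, −152/11, −223/11).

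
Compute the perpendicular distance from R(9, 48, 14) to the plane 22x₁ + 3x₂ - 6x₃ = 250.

Normal vector n = (22, 3, -6), and n·(9, 48, 14) - 250 = 8.
|n| = √(484 + 9 + 36) = 23, so the distance is |8|/23 = 8/23.

8/23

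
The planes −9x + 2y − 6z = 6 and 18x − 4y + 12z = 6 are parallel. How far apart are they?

9/11

Divide the second equation by -2 to match normals: −9x + 2y − 6z = -3.
With common normal n = (−9, 2, −6) (|n| = 11), the distance is |6 − (-3)|/|n| = 9/11.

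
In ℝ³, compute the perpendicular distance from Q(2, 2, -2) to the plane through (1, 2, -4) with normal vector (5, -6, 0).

The plane has equation n·(r − (1, 2, -4)) = 0, i.e. n·r = -7.
Then n·(2, 2, -2) - (-7) = 5.
|n| = √(25 + 36 + 0) = √61, so the distance is |5|/√61 = 5√61/61.

5/√61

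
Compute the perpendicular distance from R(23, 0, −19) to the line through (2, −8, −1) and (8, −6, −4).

A direction vector is d = (6, 2, −3).
AP = (21, 8, −18); AP·d = 196, |AP|² = 829, |d|² = 49.
distance² = |AP|² − (AP·d)²/|d|² = 829 − 38416/49 = 45, so the distance is 3√5.

3√5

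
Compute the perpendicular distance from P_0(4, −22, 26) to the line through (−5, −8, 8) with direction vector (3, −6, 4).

Direction vector d = (3, −6, 4).
AP = (9, −14, 18); AP·d = 183, |AP|² = 601, |d|² = 61.
distance² = |AP|² − (AP·d)²/|d|² = 601 − 33489/61 = 52, so the distance is 2√13.

2√13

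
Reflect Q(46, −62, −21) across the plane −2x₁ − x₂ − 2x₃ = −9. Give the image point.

With n = (−2, −1, −2), the signed offset is (n·Q − (-9))/|n|² = 21/9 = 7/3.
Q' = Q − 2t·n = (46, −62, −21) − (14/3)·(−2, −1, −2) = (166/3, −172/3, −35/3).

(166/3, -172/3, -35/3)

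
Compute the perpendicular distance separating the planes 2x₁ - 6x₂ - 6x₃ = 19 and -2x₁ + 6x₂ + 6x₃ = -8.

11√19/38

Divide the second equation by -1 to match normals: 2x₁ - 6x₂ - 6x₃ = 8.
With common normal n = (2, -6, -6) (|n| = 2√19), the distance is |19 − 8|/|n| = 11/(2√19).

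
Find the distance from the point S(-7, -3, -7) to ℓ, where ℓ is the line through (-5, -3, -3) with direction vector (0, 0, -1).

Direction vector d = (0, 0, -1).
AP = (-2, 0, -4); AP·d = 4, |AP|² = 20, |d|² = 1.
distance² = |AP|² − (AP·d)²/|d|² = 20 − 16/1 = 4, so the distance is 2.

2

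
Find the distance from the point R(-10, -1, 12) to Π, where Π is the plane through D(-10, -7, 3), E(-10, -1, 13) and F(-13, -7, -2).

DE = (0, 6, 10) and DF = (-3, 0, -5), so a normal is n = DE × DF = (-30, -30, 18).
d = |(-30)·(-10) + (-30)·(-1) + 18·12 − 564| / √(900 + 900 + 324) = |-18| / (6√59) = 3/√59.

3/√59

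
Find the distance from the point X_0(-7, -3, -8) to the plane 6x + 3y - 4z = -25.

Normal vector n = (6, 3, -4), and n·(-7, -3, -8) - (-25) = 6.
|n| = √(36 + 9 + 16) = √61, so the distance is |6|/√61 = 6/√61.

6√61/61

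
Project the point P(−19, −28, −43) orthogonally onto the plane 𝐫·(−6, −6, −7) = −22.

n = (−6, −6, −7), |n|² = 121, and n·P − (-22) = 605.
t = 605/121 = 5, so the foot is P − t·n = (−19, −28, −43) − 5·(−6, −6, −7) = (11, 2, −8).

(11, 2, -8)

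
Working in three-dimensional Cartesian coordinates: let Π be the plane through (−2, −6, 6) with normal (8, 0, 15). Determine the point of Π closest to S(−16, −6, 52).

(-32, -6, 22)

n = (8, 0, 15), |n|² = 289, and n·S − 74 = 578.
t = 578/289 = 2, so the foot is S − t·n = (−16, −6, 52) − 2·(8, 0, 15) = (−32, −6, 22).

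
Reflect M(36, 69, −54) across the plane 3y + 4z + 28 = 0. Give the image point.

n = (0, 3, 4), |n|² = 25, n·M − (-28) = 19, so t = 19/25.
Foot F = M − (19/25)·n = (36, 1668/25, −1426/25); the reflection is 2F − M = (36, 1611/25, −1502/25).

(36, 1611/25, -1502/25)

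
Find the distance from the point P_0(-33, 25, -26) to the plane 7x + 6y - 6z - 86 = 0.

1

Normal vector n = (7, 6, -6), and n·(-33, 25, -26) - 86 = -11.
|n| = √(49 + 36 + 36) = 11, so the distance is |-11|/11 = 1.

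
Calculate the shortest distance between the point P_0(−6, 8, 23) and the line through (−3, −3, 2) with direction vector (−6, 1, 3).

Direction vector d = (−6, 1, 3).
AP = (−3, 11, 21), and AP × d = (12, −117, 63).
|AP × d|² = 17802 and |d|² = 46, so the distance is √(17802/46) = √387 = 3√43.

3√43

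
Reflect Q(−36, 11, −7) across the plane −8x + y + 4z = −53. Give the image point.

(28, 3, -39)

n = (−8, 1, 4), |n|² = 81, n·Q − (-53) = 324, so t = 324/81 = 4.
Foot F = Q − 4·n = (−4, 7, −23); the reflection is 2F − Q = (28, 3, −39).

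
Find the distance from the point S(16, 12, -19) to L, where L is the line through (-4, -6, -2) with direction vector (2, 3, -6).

Direction vector d = (2, 3, -6).
AP = (20, 18, -17); AP·d = 196, |AP|² = 1013, |d|² = 49.
distance² = |AP|² − (AP·d)²/|d|² = 1013 − 38416/49 = 229, so the distance is √229.

√229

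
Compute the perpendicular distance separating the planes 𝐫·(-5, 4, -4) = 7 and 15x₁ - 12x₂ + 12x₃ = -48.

3√57/19

Divide the second equation by -3 to match normals: -5x₁ + 4x₂ - 4x₃ = 16.
With common normal n = (-5, 4, -4) (|n| = √57), the distance is |7 − 16|/|n| = 9/√57 = 3√57/19.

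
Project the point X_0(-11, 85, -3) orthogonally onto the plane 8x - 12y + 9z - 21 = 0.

(21, 37, 33)

The perpendicular from X_0 has direction n = (8, -12, 9): r = (-11, 85, -3) + λ(8, -12, 9).
Substitute into the plane: n·(X_0 + λn) = 21 gives -1135 + 289λ = 21, so λ = 4.
Foot = (-11, 85, -3) + 4·(8, -12, 9) = (21, 37, 33).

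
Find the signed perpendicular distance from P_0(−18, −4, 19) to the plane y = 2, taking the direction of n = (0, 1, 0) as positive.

-6

n·P_0 − 2 = -6.
|n| = 1, so the signed distance is -6/1 = -6.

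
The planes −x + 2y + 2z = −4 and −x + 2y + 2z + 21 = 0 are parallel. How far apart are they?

17/3

With common normal n = (−1, 2, 2) (|n| = 3), the distance is |(-4) − (-21)|/|n| = 17/3.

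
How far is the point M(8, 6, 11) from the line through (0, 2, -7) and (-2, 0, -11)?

2√5

A direction vector is d = (-2, -2, -4).
AP = (8, 4, 18), and AP × d = (20, -4, -8).
|AP × d|² = 480 and |d|² = 24, so the distance is √(480/24) = √20 = 2√5.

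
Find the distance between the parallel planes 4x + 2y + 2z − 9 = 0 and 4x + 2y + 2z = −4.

13√6/12

With common normal n = (4, 2, 2) (|n| = 2√6), the distance is |9 − (-4)|/|n| = 13/(2√6) = 13√6/12.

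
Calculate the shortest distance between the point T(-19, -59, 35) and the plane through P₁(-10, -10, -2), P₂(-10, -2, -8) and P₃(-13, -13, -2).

28/√34

P₁P₂ = (0, 8, -6) and P₁P₃ = (-3, -3, 0), so a normal is n = P₁P₂ × P₁P₃ = (-18, 18, 24).
Then n·(-19, -59, 35) - (-48) = 168.
|n| = √(324 + 324 + 576) = 6√34, so the distance is |168|/(6√34) = 28/√34.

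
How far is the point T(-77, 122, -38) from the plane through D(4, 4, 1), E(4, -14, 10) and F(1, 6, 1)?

DE = (0, -18, 9) and DF = (-3, 2, 0), so a normal is n = DE × DF = (-18, -27, -54).
Then n·(-77, 122, -38) - (-234) = 378.
|n| = √(324 + 729 + 2916) = 63, so the distance is |378|/63 = 6.

6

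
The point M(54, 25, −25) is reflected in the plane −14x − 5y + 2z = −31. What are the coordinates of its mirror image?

With n = (−14, −5, 2), the signed offset is (n·M − (-31))/|n|² = -900/225 = -4.
M' = M − 2t·n = (54, 25, −25) − (-8)·(−14, −5, 2) = (−58, −15, −9).

(-58, -15, -9)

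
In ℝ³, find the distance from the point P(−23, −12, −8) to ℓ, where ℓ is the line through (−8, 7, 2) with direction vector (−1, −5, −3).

Direction vector d = (−1, −5, −3).
AP = (−15, −19, −10); AP·d = 140, |AP|² = 686, |d|² = 35.
distance² = |AP|² − (AP·d)²/|d|² = 686 − 19600/35 = 126, so the distance is 3√14.

3√14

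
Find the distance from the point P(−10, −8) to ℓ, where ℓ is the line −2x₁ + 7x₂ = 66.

102√53/53

d = |(-2)·(-10) + 7·(-8) − 66| / √(4 + 49) = |-102|/√53 = 102/√53.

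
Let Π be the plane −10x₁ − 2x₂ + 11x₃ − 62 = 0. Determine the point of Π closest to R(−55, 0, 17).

The perpendicular from R has direction n = (−10, −2, 11): r = (−55, 0, 17) + λ(−10, −2, 11).
Substitute into the plane: n·(R + λn) = 62 gives 737 + 225λ = 62, so λ = -3.
Foot = (−55, 0, 17) + (-3)·(−10, −2, 11) = (−25, 6, −16).

(-25, 6, -16)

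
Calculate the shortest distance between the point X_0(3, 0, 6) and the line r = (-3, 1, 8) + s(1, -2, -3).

Direction vector d = (1, -2, -3).
AP = (6, -1, -2); AP·d = 14, |AP|² = 41, |d|² = 14.
distance² = |AP|² − (AP·d)²/|d|² = 41 − 196/14 = 27, so the distance is 3√3.

3√3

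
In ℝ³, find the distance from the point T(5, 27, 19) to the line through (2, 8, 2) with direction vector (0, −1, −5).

9√3

Direction vector d = (0, −1, −5).
AP = (3, 19, 17), and AP × d = (−78, 15, −3).
|AP × d|² = 6318 and |d|² = 26, so the distance is √(6318/26) = √243 = 9√3.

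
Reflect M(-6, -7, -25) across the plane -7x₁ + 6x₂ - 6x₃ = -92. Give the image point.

n = (-7, 6, -6), |n|² = 121, n·M − (-92) = 242, so t = 242/121 = 2.
Foot F = M − 2·n = (8, -19, -13); the reflection is 2F − M = (22, -31, -1).

(22, -31, -1)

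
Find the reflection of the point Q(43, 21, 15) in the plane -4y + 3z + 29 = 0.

n = (0, -4, 3), |n|² = 25, n·Q − (-29) = -10, so t = -10/25 = -2/5.
Foot F = Q − (-2/5)·n = (43, 97/5, 81/5); the reflection is 2F − Q = (43, 89/5, 87/5).

(43, 89/5, 87/5)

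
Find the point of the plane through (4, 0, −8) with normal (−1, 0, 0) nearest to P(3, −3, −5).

(4, -3, -5)

n = (−1, 0, 0), |n|² = 1, and n·P − (-4) = 1.
t = 1/1 = 1, so the foot is P − t·n = (3, −3, −5) − 1·(−1, 0, 0) = (4, −3, −5).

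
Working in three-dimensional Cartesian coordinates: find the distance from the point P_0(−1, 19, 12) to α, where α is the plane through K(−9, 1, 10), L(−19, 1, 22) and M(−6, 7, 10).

KL = (−10, 0, 12) and KM = (3, 6, 0), so a normal is n = KL × KM = (−72, 36, −60).
d = |(-72)·(-1) + 36·19 + (-60)·12 − 84| / √(5184 + 1296 + 3600) = |-48| / (12√70) = 4/√70.

4/√70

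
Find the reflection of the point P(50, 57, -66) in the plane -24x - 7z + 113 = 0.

(2, 57, -80)

n = (-24, 0, -7), |n|² = 625, n·P − (-113) = -625, so t = -625/625 = -1.
Foot F = P − (-1)·n = (26, 57, -73); the reflection is 2F − P = (2, 57, -80).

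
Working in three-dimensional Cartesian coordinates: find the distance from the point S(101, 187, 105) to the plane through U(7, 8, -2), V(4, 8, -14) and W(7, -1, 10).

7

UV = (-3, 0, -12) and UW = (0, -9, 12), so a normal is n = UV × UW = (-108, 36, 27).
n = (-108, 36, 27); n·P − (-522) = -819; |n| = 117; distance = 819/117 = 7.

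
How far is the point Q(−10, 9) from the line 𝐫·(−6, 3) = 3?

The normal to the line is n = (−6, 3) with |n| = 3√5.
|n·Q − 3| = |87 − 3| = 84, so the distance is 84/(3√5) = 28√5/5.

28/√5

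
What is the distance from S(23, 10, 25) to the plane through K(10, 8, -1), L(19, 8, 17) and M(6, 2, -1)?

KL = (9, 0, 18) and KM = (-4, -6, 0), so a normal is n = KL × KM = (108, -72, -54).
Then n·(23, 10, 25) - 558 = -144.
|n| = √(11664 + 5184 + 2916) = 18√61, so the distance is |-144|/(18√61) = 8/√61.

8√61/61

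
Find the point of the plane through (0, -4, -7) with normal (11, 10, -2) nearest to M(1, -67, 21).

(34, -37, 15)

n = (11, 10, -2), |n|² = 225, and n·M − (-26) = -675.
t = -675/225 = -3, so the foot is M − t·n = (1, -67, 21) − (-3)·(11, 10, -2) = (34, -37, 15).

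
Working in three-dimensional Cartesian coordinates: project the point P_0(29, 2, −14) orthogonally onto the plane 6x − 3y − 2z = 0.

The perpendicular from P_0 has direction n = (6, −3, −2): r = (29, 2, −14) + t(6, −3, −2).
Substitute into the plane: n·(P_0 + tn) = 0 gives 196 + 49t = 0, so t = -4.
Foot = (29, 2, −14) + (-4)·(6, −3, −2) = (5, 14, −6).

(5, 14, -6)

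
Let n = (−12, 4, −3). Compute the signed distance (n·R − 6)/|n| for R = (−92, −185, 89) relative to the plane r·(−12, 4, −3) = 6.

7

n·R − 6 = 91.
|n| = 13, so the signed distance is 91/13 = 7.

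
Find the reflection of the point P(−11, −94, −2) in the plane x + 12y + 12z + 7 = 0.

(-3, 2, 94)

n = (1, 12, 12), |n|² = 289, n·P − (-7) = -1156, so t = -1156/289 = -4.
Foot F = P − (-4)·n = (−7, −46, 46); the reflection is 2F − P = (−3, 2, 94).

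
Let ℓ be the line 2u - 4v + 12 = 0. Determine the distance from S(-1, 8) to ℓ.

11/√5

The normal to the line is n = (2, -4) with |n| = 2√5.
|n·S − (-12)| = |-34 − (-12)| = 22, so the distance is 22/(2√5) = 11√5/5.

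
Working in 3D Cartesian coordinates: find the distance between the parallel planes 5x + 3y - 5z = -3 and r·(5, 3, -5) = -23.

With common normal n = (5, 3, -5) (|n| = √59), the distance is |(-3) − (-23)|/|n| = 20/√59.

20/√59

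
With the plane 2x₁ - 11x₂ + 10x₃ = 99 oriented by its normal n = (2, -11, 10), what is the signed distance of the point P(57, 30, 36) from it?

n·P − 99 = 45.
|n| = 15, so the signed distance is 45/15 = 3.

3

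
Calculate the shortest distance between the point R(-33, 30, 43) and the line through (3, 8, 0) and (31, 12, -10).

2√401

A direction vector is d = (28, 4, -10).
AP = (-36, 22, 43); AP·d = -1350, |AP|² = 3629, |d|² = 900.
distance² = |AP|² − (AP·d)²/|d|² = 3629 − 1822500/900 = 1604, so the distance is 2√401.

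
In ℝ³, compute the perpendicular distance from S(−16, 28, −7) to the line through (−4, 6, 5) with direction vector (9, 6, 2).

Direction vector d = (9, 6, 2).
AP = (−12, 22, −12); AP·d = 0, |AP|² = 772, |d|² = 121.
distance² = |AP|² − (AP·d)²/|d|² = 772 − 0/121 = 772, so the distance is 2√193.

2√193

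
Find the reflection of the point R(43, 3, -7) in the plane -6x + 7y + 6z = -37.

With n = (-6, 7, 6), the signed offset is (n·R − (-37))/|n|² = -242/121 = -2.
R' = R − 2t·n = (43, 3, -7) − (-4)·(-6, 7, 6) = (19, 31, 17).

(19, 31, 17)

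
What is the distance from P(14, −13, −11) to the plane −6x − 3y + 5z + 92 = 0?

4√70/35

n = (−6, −3, 5); n·P − (-92) = -8; |n| = √70; distance = 8/√70.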